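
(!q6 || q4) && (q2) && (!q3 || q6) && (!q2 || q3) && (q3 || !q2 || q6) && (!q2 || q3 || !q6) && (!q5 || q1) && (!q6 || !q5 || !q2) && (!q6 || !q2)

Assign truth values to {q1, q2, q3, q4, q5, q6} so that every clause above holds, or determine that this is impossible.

The clause (q2) is unit, so q2 = true.
The clause (q3) is unit, so q3 = true.
The clause (q6) is unit, so q6 = true.
But (!q6) is also a unit clause — contradiction.

UNSATISFIABLE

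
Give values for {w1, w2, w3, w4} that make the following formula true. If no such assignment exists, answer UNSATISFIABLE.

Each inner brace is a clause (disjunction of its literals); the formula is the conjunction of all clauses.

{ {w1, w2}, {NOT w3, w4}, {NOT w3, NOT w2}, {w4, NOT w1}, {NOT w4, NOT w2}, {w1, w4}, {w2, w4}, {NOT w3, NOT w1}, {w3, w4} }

Branch on w1: set w1 = true.
(w4) alone gives w4 = true.
(NOT w2) alone gives w2 = false.
(NOT w3) alone gives w3 = false.
All clauses are satisfied.

w1=true,  w2=false,  w3=false,  w4=true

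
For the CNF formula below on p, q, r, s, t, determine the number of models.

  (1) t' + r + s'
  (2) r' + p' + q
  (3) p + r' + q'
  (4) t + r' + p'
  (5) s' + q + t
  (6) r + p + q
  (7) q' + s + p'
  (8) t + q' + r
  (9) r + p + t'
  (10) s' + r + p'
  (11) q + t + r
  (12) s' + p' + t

5

There are 2^5 = 32 truth assignments over (p, q, r, s, t).
Split on p. With p = 1, the clauses containing p are satisfied and p' drops from the rest; 2 of the 2^4 = 16 assignments to the other variables satisfy what remains.
With p = 0, by the same count on the reduced clause set, 3 assignments work.
(One model: p=F, q=F, r=T, s=F, t=F.)
Total: 2 + 3 = 5.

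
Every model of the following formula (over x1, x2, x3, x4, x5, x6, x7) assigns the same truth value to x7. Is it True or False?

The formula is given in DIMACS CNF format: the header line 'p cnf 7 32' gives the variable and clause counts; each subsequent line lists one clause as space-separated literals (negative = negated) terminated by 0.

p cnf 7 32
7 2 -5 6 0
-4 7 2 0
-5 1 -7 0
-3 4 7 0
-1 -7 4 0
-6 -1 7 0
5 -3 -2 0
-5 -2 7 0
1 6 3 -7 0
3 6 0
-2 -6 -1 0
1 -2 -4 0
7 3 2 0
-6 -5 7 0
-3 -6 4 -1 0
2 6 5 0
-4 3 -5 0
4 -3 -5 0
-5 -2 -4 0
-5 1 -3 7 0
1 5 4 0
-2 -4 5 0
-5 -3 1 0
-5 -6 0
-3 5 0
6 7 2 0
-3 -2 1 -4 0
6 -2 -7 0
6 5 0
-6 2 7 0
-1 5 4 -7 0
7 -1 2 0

True

Suppose x7 = False.
Suppose x4 = False.
From the singleton clause (¬x3), x3 = False.
From the singleton clause (x6), x6 = True.
From the singleton clause (¬x1), x1 = False.
From the singleton clause (x2), x2 = True.
From the singleton clause (¬x5), x5 = False.
Now (x5) is unsatisfied and unit — conflict.
That branch fails; take x4 = True instead.
From the singleton clause (x2), x2 = True.
From the singleton clause (¬x5), x5 = False.
Now (x5) is unsatisfied and unit — conflict.
Both values of x4 lead to a conflict.
So every satisfying assignment has x7 = True.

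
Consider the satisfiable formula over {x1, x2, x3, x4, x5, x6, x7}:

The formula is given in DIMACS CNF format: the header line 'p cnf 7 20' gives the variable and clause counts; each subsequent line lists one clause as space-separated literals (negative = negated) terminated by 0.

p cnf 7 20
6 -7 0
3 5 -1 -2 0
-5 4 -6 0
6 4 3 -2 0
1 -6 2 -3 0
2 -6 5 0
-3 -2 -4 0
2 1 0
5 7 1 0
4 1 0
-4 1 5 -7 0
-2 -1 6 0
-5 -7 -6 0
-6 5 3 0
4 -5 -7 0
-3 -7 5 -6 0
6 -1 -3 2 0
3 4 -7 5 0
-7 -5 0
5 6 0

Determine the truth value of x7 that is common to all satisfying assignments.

Suppose x7 = True.
From the singleton clause (x6), x6 = True.
From the singleton clause (¬x5), x5 = False.
From the singleton clause (x2), x2 = True.
From the singleton clause (x3), x3 = True.
That conflicts with the unit clause (¬x3).
So every satisfying assignment has x7 = False.

False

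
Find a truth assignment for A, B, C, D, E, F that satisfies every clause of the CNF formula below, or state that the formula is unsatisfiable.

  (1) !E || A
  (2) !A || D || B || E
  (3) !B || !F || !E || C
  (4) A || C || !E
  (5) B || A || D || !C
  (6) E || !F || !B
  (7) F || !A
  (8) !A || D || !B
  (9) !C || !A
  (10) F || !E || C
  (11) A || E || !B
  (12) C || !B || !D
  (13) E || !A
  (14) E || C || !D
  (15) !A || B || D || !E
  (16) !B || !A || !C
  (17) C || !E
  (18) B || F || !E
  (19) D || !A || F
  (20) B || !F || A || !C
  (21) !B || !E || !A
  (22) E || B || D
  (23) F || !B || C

Suppose E = false.
The clause (!A) is unit, so A = false.
The clause (!B) is unit, so B = false.
The clause (D) is unit, so D = true.
The clause (C) is unit, so C = true.
The clause (!F) is unit, so F = false.
All clauses are satisfied.

A ↦ false,  B ↦ false,  C ↦ true,  D ↦ true,  E ↦ false,  F ↦ false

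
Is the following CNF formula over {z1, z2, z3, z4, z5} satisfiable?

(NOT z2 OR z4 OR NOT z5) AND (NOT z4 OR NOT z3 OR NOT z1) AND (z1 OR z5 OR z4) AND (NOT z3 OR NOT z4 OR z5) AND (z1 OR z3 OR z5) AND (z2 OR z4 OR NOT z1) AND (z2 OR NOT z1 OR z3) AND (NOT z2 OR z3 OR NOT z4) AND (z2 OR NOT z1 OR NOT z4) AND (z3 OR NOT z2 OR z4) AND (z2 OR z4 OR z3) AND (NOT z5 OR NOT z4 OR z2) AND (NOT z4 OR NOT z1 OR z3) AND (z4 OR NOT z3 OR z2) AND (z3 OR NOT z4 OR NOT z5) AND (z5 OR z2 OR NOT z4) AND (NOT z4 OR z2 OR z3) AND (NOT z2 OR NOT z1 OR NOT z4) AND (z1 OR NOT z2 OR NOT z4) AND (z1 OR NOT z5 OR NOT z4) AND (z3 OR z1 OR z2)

Satisfiable

Try z2 = true.
Try z4 = false.
(NOT z5) alone gives z5 = false.
(z1) alone gives z1 = true.
(z3) alone gives z3 = true.
This assignment satisfies each clause.
A satisfying assignment: z1 ↦ true, z2 ↦ true, z3 ↦ true, z4 ↦ false, z5 ↦ false.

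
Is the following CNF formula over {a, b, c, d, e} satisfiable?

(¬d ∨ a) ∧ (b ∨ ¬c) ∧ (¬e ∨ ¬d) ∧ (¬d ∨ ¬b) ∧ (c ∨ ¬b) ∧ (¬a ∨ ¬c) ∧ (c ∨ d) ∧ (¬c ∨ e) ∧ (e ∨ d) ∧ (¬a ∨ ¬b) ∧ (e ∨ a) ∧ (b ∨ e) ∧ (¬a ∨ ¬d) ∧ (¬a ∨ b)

Yes

Try d = False.
Unit clause (c) forces c = True.
Unit clause (b) forces b = True.
Unit clause (¬a) forces a = False.
Unit clause (e) forces e = True.
Every clause now holds.
A satisfying assignment: a=False, b=True, c=True, d=False, e=True.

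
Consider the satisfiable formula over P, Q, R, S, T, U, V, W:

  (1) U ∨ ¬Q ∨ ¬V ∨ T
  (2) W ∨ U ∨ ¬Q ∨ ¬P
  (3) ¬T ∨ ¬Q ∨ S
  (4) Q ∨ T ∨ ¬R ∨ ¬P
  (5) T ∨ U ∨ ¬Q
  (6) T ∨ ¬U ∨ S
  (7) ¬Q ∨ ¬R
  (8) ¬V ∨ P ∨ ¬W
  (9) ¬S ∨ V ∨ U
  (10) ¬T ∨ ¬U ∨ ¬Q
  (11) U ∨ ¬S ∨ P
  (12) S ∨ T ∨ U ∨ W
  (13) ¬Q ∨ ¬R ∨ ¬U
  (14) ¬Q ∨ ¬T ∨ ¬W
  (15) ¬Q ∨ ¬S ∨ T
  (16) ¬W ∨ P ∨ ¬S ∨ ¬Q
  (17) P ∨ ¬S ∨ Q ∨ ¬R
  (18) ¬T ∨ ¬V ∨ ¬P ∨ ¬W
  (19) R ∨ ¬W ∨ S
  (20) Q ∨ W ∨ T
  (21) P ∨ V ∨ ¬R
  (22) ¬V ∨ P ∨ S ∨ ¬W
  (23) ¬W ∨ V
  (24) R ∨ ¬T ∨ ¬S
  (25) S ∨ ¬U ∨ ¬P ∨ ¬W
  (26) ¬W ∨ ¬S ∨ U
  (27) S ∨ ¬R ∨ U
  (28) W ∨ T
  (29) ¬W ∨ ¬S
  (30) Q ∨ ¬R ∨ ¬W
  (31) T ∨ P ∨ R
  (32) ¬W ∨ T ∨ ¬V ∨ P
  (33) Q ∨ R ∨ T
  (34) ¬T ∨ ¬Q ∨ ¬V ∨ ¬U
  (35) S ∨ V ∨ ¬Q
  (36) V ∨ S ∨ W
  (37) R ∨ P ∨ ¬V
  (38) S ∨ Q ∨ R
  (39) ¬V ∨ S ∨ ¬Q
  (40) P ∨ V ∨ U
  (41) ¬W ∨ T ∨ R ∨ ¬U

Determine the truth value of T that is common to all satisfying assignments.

Suppose T = False.
The clause (W) is unit, so W = True.
The clause (V) is unit, so V = True.
The clause (P) is unit, so P = True.
The clause (¬S) is unit, so S = False.
The clause (¬U) is unit, so U = False.
The clause (¬Q) is unit, so Q = False.
The clause (¬R) is unit, so R = False.
Now (R) is unsatisfied and unit — conflict.
So every satisfying assignment has T = True.

True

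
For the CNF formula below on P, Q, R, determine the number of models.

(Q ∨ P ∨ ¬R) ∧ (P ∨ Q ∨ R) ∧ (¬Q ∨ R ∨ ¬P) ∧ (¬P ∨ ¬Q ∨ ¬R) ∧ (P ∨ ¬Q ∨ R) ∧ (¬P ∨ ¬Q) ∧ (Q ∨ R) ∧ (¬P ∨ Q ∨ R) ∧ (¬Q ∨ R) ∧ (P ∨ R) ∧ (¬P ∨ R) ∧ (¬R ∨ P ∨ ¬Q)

1

There are 2^3 = 8 truth assignments over (P, Q, R).
Check each against the 12 clauses (columns in the order P, Q, R):
  F F F  ✗ fails (P ∨ Q ∨ R)
  F F T  ✗ fails (Q ∨ P ∨ ¬R)
  F T F  ✗ fails (P ∨ ¬Q ∨ R)
  F T T  ✗ fails (¬R ∨ P ∨ ¬Q)
  T F F  ✗ fails (Q ∨ R)
  T F T  ✓ satisfies all
  T T F  ✗ fails (¬Q ∨ R ∨ ¬P)
  T T T  ✗ fails (¬P ∨ ¬Q ∨ ¬R)
1 of the 8 rows is a model.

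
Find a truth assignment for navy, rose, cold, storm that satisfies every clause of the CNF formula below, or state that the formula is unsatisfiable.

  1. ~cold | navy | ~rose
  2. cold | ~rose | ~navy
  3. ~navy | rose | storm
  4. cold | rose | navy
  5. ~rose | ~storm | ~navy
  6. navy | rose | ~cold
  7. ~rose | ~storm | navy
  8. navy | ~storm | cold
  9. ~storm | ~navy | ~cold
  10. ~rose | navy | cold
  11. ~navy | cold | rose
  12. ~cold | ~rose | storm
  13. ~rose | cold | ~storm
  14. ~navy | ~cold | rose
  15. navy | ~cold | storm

Suppose cold = 0.
Suppose rose = 0.
Unit clause (navy) forces navy = 1.
Now (~navy) is unsatisfied and unit — conflict.
Undo rose and try rose = 1.
Unit clause (~navy) forces navy = 0.
Now (navy) is unsatisfied and unit — conflict.
Neither rose = 1 nor rose = 0 works.
Undo cold and try cold = 1.
Suppose navy = 1.
Unit clause (~storm) forces storm = 0.
Unit clause (rose) forces rose = 1.
Now (~rose) is unsatisfied and unit — conflict.
Undo navy and try navy = 0.
Unit clause (~rose) forces rose = 0.
Now (rose) is unsatisfied and unit — conflict.
Neither navy = 1 nor navy = 0 works.
Neither cold = 1 nor cold = 0 works.

UNSATISFIABLE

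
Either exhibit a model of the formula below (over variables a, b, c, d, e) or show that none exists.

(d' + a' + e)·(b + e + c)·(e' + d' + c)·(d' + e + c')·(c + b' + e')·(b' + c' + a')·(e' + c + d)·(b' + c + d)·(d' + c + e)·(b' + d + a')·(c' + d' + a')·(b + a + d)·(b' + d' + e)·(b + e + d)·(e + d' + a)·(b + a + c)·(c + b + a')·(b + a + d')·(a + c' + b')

Branch on d: set d = 0.
Branch on e: set e = 1.
The clause (c) is unit, so c = 1.
Branch on b: set b = 0.
The clause (a) is unit, so a = 1.
All clauses are satisfied.

a ↦ 1, b ↦ 0, c ↦ 1, d ↦ 0, e ↦ 1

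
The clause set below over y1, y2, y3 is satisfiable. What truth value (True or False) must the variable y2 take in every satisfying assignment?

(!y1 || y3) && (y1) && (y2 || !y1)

Suppose y2 = false.
Unit clause (y1) forces y1 = true.
But (!y1) is also a unit clause — contradiction.
So every satisfying assignment has y2 = True.

True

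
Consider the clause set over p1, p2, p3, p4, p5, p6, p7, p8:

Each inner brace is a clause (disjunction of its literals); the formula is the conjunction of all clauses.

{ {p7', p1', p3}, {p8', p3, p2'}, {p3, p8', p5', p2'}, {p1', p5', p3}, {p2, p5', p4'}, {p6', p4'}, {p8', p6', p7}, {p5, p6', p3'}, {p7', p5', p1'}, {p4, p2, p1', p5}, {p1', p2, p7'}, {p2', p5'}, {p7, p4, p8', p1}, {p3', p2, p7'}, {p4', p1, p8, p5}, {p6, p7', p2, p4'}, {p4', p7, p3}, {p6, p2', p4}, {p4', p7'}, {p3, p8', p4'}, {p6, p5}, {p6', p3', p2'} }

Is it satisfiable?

Case p6 = 1:
Unit clause (p4') forces p4 = 0.
Case p8 = 0:
Case p5 = 1:
Unit clause (p2') forces p2 = 0.
Case p1 = 0:
Case p3 = 0:
All clauses hold; p7 can take either value.
A satisfying assignment: p1: 0,  p2: 0,  p3: 0,  p4: 0,  p5: 1,  p6: 1,  p7: 0,  p8: 0.

Yes, satisfiable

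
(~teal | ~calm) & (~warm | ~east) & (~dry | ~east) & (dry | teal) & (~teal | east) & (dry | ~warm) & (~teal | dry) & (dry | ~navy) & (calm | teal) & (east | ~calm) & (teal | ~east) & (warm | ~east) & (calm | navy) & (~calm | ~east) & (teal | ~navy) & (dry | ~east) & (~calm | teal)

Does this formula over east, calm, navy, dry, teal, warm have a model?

Case teal = 0:
Unit clause (dry) forces dry = 1.
Unit clause (~east) forces east = 0.
Unit clause (calm) forces calm = 1.
But (~calm) is also a unit clause — contradiction.
So teal must be the other value — set teal = 1.
Unit clause (~calm) forces calm = 0.
Unit clause (east) forces east = 1.
Unit clause (~warm) forces warm = 0.
But (warm) is also a unit clause — contradiction.
Both values of teal lead to a conflict.
No assignment satisfies every clause.

No, unsatisfiable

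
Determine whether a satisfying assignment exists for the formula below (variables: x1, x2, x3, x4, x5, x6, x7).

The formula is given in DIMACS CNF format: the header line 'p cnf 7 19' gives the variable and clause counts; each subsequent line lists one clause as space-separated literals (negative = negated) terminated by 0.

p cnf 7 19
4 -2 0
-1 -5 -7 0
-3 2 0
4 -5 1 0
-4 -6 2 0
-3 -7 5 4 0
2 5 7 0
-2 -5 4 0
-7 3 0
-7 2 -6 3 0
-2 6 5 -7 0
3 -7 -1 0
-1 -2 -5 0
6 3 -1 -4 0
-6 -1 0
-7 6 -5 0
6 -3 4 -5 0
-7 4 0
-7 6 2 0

Satisfiable

Suppose x4 = True.
Suppose x3 = False.
The clause (¬x7) is unit, so x7 = False.
Suppose x6 = True.
The clause (x2) is unit, so x2 = True.
The clause (¬x1) is unit, so x1 = False.
All clauses hold; x5 can take either value.
A satisfying assignment: x1: False,  x2: True,  x3: False,  x4: True,  x5: False,  x6: True,  x7: False.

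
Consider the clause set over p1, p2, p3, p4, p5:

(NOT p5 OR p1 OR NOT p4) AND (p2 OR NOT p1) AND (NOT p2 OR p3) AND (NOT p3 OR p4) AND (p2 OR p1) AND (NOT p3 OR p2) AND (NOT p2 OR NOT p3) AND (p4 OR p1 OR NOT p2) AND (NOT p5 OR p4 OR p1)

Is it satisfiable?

Try p2 = true.
(p3) alone gives p3 = true.
But (NOT p3) is also a unit clause — contradiction.
So p2 must be the other value — set p2 = false.
(NOT p1) alone gives p1 = false.
But (p1) is also a unit clause — contradiction.
Both values of p2 lead to a conflict.
No assignment satisfies every clause.

No, unsatisfiable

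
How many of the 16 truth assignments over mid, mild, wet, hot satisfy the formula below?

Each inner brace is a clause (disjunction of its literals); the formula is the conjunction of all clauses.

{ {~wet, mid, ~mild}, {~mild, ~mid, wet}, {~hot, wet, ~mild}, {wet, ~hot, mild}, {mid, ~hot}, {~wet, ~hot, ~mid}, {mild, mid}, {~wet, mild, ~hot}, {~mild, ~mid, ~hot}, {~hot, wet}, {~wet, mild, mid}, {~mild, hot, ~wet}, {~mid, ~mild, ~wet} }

3

There are 2^4 = 16 truth assignments over (mid, mild, wet, hot).
Check each against the 13 clauses (columns in the order mid, mild, wet, hot):
  F F F F  ✗ fails (mild | mid)
  F F F T  ✗ fails (wet | ~hot | mild)
  F F T F  ✗ fails (mild | mid)
  F F T T  ✗ fails (mid | ~hot)
  F T F F  ✓ satisfies all
  F T F T  ✗ fails (~hot | wet | ~mild)
  F T T F  ✗ fails (~wet | mid | ~mild)
  F T T T  ✗ fails (~wet | mid | ~mild)
  T F F F  ✓ satisfies all
  T F F T  ✗ fails (wet | ~hot | mild)
  T F T F  ✓ satisfies all
  T F T T  ✗ fails (~wet | ~hot | ~mid)
  T T F F  ✗ fails (~mild | ~mid | wet)
  T T F T  ✗ fails (~mild | ~mid | wet)
  T T T F  ✗ fails (~mild | hot | ~wet)
  T T T T  ✗ fails (~wet | ~hot | ~mid)
3 of the 16 rows are models.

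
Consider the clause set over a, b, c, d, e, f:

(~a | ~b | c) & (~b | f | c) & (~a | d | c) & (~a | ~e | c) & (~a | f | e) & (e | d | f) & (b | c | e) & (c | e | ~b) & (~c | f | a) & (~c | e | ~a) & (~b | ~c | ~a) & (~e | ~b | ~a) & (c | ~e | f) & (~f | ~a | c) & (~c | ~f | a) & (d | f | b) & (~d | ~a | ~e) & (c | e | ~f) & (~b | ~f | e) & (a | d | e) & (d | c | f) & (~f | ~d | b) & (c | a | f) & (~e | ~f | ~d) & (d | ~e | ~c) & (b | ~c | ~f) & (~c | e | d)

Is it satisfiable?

Yes

Try a = 0.
Try c = 0.
From the singleton clause (f), f = 1.
From the singleton clause (e), e = 1.
From the singleton clause (~d), d = 0.
Every clause is now satisfied; b is unconstrained.
A satisfying assignment: a ↦ 0,  b ↦ 1,  c ↦ 0,  d ↦ 0,  e ↦ 1,  f ↦ 1.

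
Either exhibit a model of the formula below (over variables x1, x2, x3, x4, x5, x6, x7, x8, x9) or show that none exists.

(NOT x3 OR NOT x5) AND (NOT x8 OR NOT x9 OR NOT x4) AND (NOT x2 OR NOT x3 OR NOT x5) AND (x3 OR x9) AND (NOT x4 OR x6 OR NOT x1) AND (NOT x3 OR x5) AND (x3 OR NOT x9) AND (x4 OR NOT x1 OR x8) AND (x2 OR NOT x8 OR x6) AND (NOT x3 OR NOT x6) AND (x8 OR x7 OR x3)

Branch on x3: set x3 = false.
From the singleton clause (x9), x9 = true.
But (NOT x9) is also a unit clause — contradiction.
So x3 must be the other value — set x3 = true.
From the singleton clause (NOT x5), x5 = false.
But (x5) is also a unit clause — contradiction.
Both values of x3 lead to a conflict.

UNSATISFIABLE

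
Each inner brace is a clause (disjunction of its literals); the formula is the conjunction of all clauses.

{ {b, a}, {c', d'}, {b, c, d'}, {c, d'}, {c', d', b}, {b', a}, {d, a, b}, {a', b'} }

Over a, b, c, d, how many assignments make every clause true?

There are 2^4 = 16 truth assignments over (a, b, c, d).
Check each against the 8 clauses (columns in the order a, b, c, d):
  F F F F  ✗ fails (b + a)
  F F F T  ✗ fails (b + a)
  F F T F  ✗ fails (b + a)
  F F T T  ✗ fails (b + a)
  F T F F  ✗ fails (b' + a)
  F T F T  ✗ fails (c + d')
  F T T F  ✗ fails (b' + a)
  F T T T  ✗ fails (c' + d')
  T F F F  ✓ satisfies all
  T F F T  ✗ fails (b + c + d')
  T F T F  ✓ satisfies all
  T F T T  ✗ fails (c' + d')
  T T F F  ✗ fails (a' + b')
  T T F T  ✗ fails (c + d')
  T T T F  ✗ fails (a' + b')
  T T T T  ✗ fails (c' + d')
2 of the 16 rows are models.

2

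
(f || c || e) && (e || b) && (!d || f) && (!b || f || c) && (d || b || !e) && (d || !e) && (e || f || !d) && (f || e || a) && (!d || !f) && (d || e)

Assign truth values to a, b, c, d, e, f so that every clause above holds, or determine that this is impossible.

Try e = true.
The clause (d) is unit, so d = true.
The clause (f) is unit, so f = true.
Now (!f) is unsatisfied and unit — conflict.
Undo e and try e = false.
The clause (b) is unit, so b = true.
The clause (d) is unit, so d = true.
The clause (f) is unit, so f = true.
Now (!f) is unsatisfied and unit — conflict.
Neither e = true nor e = false works.

UNSATISFIABLE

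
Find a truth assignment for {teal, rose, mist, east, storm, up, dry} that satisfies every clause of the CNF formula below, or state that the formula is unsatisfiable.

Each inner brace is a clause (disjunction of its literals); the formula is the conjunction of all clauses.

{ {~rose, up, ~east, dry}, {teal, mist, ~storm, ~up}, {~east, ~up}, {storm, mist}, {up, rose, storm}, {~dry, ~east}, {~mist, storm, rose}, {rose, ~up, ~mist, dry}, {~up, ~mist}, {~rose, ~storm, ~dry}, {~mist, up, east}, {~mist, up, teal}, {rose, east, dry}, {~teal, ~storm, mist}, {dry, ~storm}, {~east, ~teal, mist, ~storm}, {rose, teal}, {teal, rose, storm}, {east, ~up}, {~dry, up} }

Case east = 0:
The clause (~up) is unit, so up = 0.
The clause (~mist) is unit, so mist = 0.
The clause (storm) is unit, so storm = 1.
The clause (~teal) is unit, so teal = 0.
The clause (dry) is unit, so dry = 1.
That conflicts with the unit clause (~dry).
Backtrack on east: now try east = 1.
The clause (~up) is unit, so up = 0.
The clause (~dry) is unit, so dry = 0.
The clause (~rose) is unit, so rose = 0.
The clause (storm) is unit, so storm = 1.
That conflicts with the unit clause (~storm).
Neither east = 1 nor east = 0 works.

UNSATISFIABLE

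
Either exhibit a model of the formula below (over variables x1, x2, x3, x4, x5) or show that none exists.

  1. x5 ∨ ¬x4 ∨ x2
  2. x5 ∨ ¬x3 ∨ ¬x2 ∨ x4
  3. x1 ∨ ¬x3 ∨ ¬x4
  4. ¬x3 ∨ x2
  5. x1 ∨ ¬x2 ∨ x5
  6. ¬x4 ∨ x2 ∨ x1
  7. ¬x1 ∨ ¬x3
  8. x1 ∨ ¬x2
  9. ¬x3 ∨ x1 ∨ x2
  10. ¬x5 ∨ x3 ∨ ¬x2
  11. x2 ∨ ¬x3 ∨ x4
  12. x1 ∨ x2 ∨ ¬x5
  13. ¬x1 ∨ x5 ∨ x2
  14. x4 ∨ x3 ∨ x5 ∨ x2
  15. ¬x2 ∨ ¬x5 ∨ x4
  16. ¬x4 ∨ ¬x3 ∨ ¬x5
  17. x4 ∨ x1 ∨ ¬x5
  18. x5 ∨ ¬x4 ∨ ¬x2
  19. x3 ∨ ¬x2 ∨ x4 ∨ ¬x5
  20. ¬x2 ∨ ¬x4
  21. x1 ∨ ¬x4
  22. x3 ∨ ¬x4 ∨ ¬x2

Branch on x3: set x3 = False.
Branch on x1: set x1 = True.
Branch on x5: set x5 = True.
Unit clause (¬x2) forces x2 = False.
No clause remains; x4 is free.

x1 ↦ True; x2 ↦ False; x3 ↦ False; x4 ↦ False; x5 ↦ True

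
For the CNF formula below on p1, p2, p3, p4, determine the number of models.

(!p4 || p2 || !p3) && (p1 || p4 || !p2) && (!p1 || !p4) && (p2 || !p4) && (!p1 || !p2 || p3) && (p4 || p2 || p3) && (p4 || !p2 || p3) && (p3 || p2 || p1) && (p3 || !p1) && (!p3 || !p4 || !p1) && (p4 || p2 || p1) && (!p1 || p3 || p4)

There are 2^4 = 16 truth assignments over (p1, p2, p3, p4).
Check each against the 12 clauses (columns in the order p1, p2, p3, p4):
  F F F F  ✗ fails (p4 || p2 || p3)
  F F F T  ✗ fails (p2 || !p4)
  F F T F  ✗ fails (p4 || p2 || p1)
  F F T T  ✗ fails (!p4 || p2 || !p3)
  F T F F  ✗ fails (p1 || p4 || !p2)
  F T F T  ✓ satisfies all
  F T T F  ✗ fails (p1 || p4 || !p2)
  F T T T  ✓ satisfies all
  T F F F  ✗ fails (p4 || p2 || p3)
  T F F T  ✗ fails (!p1 || !p4)
  T F T F  ✓ satisfies all
  T F T T  ✗ fails (!p4 || p2 || !p3)
  T T F F  ✗ fails (!p1 || !p2 || p3)
  T T F T  ✗ fails (!p1 || !p4)
  T T T F  ✓ satisfies all
  T T T T  ✗ fails (!p1 || !p4)
4 of the 16 rows are models.

4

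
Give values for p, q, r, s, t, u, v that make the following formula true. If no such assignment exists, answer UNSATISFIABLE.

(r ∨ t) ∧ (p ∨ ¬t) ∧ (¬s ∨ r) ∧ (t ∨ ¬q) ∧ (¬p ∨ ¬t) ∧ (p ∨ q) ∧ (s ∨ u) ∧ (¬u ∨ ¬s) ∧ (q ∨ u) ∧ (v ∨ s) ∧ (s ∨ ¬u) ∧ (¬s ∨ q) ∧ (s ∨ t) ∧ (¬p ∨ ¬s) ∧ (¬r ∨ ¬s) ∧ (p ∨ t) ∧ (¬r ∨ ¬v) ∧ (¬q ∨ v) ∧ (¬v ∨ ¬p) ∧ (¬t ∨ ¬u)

Branch on r: set r = True.
From the singleton clause (¬s), s = False.
From the singleton clause (u), u = True.
But (¬u) is also a unit clause — contradiction.
Backtrack on r: now try r = False.
From the singleton clause (t), t = True.
From the singleton clause (p), p = True.
But (¬p) is also a unit clause — contradiction.
Either choice for r ends in contradiction.

UNSATISFIABLE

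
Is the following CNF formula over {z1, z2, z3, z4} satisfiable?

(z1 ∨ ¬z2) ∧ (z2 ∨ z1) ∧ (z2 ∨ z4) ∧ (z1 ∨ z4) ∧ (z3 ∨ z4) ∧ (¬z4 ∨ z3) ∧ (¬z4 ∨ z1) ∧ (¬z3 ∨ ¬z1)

Branch on z1: set z1 = True.
The clause (¬z3) is unit, so z3 = False.
The clause (z4) is unit, so z4 = True.
That conflicts with the unit clause (¬z4).
That branch fails; take z1 = False instead.
The clause (¬z2) is unit, so z2 = False.
That conflicts with the unit clause (z2).
Neither z1 = True nor z1 = False works.
No assignment satisfies every clause.

Unsatisfiable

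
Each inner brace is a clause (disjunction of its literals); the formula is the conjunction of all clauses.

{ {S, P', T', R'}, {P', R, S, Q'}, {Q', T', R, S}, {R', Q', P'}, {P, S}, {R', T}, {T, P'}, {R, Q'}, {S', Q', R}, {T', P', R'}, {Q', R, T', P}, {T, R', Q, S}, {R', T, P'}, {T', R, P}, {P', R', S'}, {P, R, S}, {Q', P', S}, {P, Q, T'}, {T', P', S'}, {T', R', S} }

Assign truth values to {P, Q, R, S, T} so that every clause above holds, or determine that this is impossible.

Case P = 0:
(S) alone gives S = 1.
Case R = 1:
(T) alone gives T = 1.
(Q) alone gives Q = 1.
This assignment satisfies each clause.

P ↦ 0; Q ↦ 1; R ↦ 1; S ↦ 1; T ↦ 1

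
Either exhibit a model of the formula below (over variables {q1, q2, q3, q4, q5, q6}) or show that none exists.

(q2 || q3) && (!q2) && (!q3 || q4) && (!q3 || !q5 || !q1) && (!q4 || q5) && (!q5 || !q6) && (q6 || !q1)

q1: false, q2: false, q3: true, q4: true, q5: true, q6: false

From the singleton clause (!q2), q2 = false.
From the singleton clause (q3), q3 = true.
From the singleton clause (q4), q4 = true.
From the singleton clause (q5), q5 = true.
From the singleton clause (!q1), q1 = false.
From the singleton clause (!q6), q6 = false.
This assignment satisfies each clause.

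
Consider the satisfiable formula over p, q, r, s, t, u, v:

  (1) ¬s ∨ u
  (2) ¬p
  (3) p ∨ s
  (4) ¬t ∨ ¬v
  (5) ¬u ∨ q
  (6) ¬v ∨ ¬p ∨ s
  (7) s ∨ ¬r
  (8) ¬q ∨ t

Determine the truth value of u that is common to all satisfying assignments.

True

Suppose u = False.
Unit clause (¬s) forces s = False.
Unit clause (¬p) forces p = False.
That conflicts with the unit clause (p).
So every satisfying assignment has u = True.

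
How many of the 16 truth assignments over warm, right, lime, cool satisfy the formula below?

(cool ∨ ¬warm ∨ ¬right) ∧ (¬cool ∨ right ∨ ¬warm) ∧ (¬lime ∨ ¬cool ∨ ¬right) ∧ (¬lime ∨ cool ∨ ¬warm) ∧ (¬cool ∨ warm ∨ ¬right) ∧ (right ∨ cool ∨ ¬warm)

There are 2^4 = 16 truth assignments over (warm, right, lime, cool).
Check each against the 6 clauses (columns in the order warm, right, lime, cool):
  F F F F  ✓ satisfies all
  F F F T  ✓ satisfies all
  F F T F  ✓ satisfies all
  F F T T  ✓ satisfies all
  F T F F  ✓ satisfies all
  F T F T  ✗ fails (¬cool ∨ warm ∨ ¬right)
  F T T F  ✓ satisfies all
  F T T T  ✗ fails (¬lime ∨ ¬cool ∨ ¬right)
  T F F F  ✗ fails (right ∨ cool ∨ ¬warm)
  T F F T  ✗ fails (¬cool ∨ right ∨ ¬warm)
  T F T F  ✗ fails (¬lime ∨ cool ∨ ¬warm)
  T F T T  ✗ fails (¬cool ∨ right ∨ ¬warm)
  T T F F  ✗ fails (cool ∨ ¬warm ∨ ¬right)
  T T F T  ✓ satisfies all
  T T T F  ✗ fails (cool ∨ ¬warm ∨ ¬right)
  T T T T  ✗ fails (¬lime ∨ ¬cool ∨ ¬right)
7 of the 16 rows are models.

7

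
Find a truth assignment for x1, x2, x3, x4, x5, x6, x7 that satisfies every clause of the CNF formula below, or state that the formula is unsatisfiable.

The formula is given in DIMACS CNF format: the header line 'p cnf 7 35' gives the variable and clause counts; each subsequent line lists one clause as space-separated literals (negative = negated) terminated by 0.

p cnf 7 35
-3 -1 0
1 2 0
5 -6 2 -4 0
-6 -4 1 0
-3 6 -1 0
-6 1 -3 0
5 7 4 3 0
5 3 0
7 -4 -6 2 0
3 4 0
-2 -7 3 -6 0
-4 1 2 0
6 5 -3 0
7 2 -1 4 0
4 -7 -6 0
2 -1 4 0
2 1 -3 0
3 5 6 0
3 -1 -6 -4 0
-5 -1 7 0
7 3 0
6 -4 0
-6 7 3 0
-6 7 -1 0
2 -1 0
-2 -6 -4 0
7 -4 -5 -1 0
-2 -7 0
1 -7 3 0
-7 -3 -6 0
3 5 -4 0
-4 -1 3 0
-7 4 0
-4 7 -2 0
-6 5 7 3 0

x1=False; x2=True; x3=True; x4=False; x5=True; x6=False; x7=False

Suppose x3 = True.
The clause (¬x1) is unit, so x1 = False.
The clause (x2) is unit, so x2 = True.
The clause (¬x6) is unit, so x6 = False.
The clause (x5) is unit, so x5 = True.
The clause (¬x4) is unit, so x4 = False.
The clause (¬x7) is unit, so x7 = False.
This assignment satisfies each clause.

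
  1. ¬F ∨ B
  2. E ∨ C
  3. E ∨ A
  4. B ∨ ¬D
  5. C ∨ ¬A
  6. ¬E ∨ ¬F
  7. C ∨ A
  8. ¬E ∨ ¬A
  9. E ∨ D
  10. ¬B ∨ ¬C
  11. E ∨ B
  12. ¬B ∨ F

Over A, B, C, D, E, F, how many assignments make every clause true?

There are 2^6 = 64 truth assignments over (A, B, C, D, E, F).
Split on B. With B = True, the clauses containing B are satisfied and ¬B drops from the rest; 0 of the 2^5 = 32 assignments to the other variables satisfy what remains.
With B = False, by the same count on the reduced clause set, 1 assignment works.
(One model: A=F, B=F, C=T, D=F, E=T, F=F.)
Total: 0 + 1 = 1.

1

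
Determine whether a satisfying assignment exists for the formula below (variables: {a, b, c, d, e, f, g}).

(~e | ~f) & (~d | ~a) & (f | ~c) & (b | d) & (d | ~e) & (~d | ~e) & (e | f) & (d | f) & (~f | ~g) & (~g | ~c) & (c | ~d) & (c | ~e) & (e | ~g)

Branch on e: set e = 0.
From the singleton clause (f), f = 1.
From the singleton clause (~g), g = 0.
Branch on d: set d = 0.
From the singleton clause (b), b = 1.
Every clause is now satisfied; a, c are unconstrained.
A satisfying assignment: a ↦ 1,  b ↦ 1,  c ↦ 0,  d ↦ 0,  e ↦ 0,  f ↦ 1,  g ↦ 0.

Yes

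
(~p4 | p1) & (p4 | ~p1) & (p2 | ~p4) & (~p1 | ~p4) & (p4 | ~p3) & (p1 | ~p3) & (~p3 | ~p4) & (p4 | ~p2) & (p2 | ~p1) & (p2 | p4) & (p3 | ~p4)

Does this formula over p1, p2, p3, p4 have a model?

Unsatisfiable

Case p4 = 0:
Unit clause (~p1) forces p1 = 0.
Unit clause (~p3) forces p3 = 0.
Unit clause (~p2) forces p2 = 0.
But (p2) is also a unit clause — contradiction.
So p4 must be the other value — set p4 = 1.
Unit clause (p1) forces p1 = 1.
But (~p1) is also a unit clause — contradiction.
Both values of p4 lead to a conflict.
No assignment satisfies every clause.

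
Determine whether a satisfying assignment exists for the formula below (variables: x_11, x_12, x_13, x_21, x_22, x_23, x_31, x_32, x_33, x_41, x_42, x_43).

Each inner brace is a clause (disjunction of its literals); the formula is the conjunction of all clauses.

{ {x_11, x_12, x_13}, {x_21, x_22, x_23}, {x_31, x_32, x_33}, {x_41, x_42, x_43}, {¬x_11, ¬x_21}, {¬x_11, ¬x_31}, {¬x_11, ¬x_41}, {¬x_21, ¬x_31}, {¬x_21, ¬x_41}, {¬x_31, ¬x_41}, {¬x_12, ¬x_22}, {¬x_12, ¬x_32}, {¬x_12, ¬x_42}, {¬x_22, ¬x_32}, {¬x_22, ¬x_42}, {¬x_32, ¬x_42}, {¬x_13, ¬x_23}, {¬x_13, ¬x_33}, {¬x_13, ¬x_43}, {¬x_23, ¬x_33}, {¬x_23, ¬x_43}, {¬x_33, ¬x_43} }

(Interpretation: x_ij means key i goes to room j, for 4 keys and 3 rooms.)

Suppose x_11 = False.
Suppose x_12 = True.
From the singleton clause (¬x_22), x_22 = False.
From the singleton clause (¬x_32), x_32 = False.
From the singleton clause (¬x_42), x_42 = False.
Suppose x_21 = True.
From the singleton clause (¬x_31), x_31 = False.
From the singleton clause (x_33), x_33 = True.
From the singleton clause (¬x_41), x_41 = False.
From the singleton clause (x_43), x_43 = True.
But (¬x_43) is also a unit clause — contradiction.
That branch fails; take x_21 = False instead.
From the singleton clause (x_23), x_23 = True.
From the singleton clause (¬x_13), x_13 = False.
From the singleton clause (¬x_33), x_33 = False.
From the singleton clause (x_31), x_31 = True.
From the singleton clause (¬x_41), x_41 = False.
From the singleton clause (x_43), x_43 = True.
But (¬x_43) is also a unit clause — contradiction.
Both values of x_21 lead to a conflict.
That branch fails; take x_12 = False instead.
From the singleton clause (x_13), x_13 = True.
From the singleton clause (¬x_23), x_23 = False.
From the singleton clause (¬x_33), x_33 = False.
From the singleton clause (¬x_43), x_43 = False.
Suppose x_21 = True.
From the singleton clause (¬x_31), x_31 = False.
From the singleton clause (x_32), x_32 = True.
From the singleton clause (¬x_41), x_41 = False.
From the singleton clause (x_42), x_42 = True.
But (¬x_42) is also a unit clause — contradiction.
That branch fails; take x_21 = False instead.
From the singleton clause (x_22), x_22 = True.
From the singleton clause (¬x_32), x_32 = False.
From the singleton clause (x_31), x_31 = True.
From the singleton clause (¬x_41), x_41 = False.
From the singleton clause (x_42), x_42 = True.
But (¬x_42) is also a unit clause — contradiction.
Both values of x_21 lead to a conflict.
Both values of x_12 lead to a conflict.
That branch fails; take x_11 = True instead.
From the singleton clause (¬x_21), x_21 = False.
From the singleton clause (¬x_31), x_31 = False.
From the singleton clause (¬x_41), x_41 = False.
Suppose x_22 = True.
From the singleton clause (¬x_12), x_12 = False.
From the singleton clause (¬x_32), x_32 = False.
From the singleton clause (x_33), x_33 = True.
From the singleton clause (¬x_42), x_42 = False.
From the singleton clause (x_43), x_43 = True.
But (¬x_43) is also a unit clause — contradiction.
That branch fails; take x_22 = False instead.
From the singleton clause (x_23), x_23 = True.
From the singleton clause (¬x_13), x_13 = False.
From the singleton clause (¬x_33), x_33 = False.
From the singleton clause (x_32), x_32 = True.
From the singleton clause (¬x_12), x_12 = False.
From the singleton clause (¬x_42), x_42 = False.
From the singleton clause (x_43), x_43 = True.
But (¬x_43) is also a unit clause — contradiction.
Both values of x_22 lead to a conflict.
Both values of x_11 lead to a conflict.
No assignment satisfies every clause.

No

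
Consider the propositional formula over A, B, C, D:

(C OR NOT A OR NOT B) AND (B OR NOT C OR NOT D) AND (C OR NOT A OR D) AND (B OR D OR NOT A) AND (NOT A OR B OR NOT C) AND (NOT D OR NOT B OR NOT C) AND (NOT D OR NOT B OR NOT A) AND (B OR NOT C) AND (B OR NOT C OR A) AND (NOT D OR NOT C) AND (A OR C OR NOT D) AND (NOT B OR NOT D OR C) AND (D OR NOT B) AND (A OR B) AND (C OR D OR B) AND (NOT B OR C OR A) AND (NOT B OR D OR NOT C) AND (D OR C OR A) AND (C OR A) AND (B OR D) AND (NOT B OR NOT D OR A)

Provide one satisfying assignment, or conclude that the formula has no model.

A=true; B=false; C=false; D=true

Try B = false.
From the singleton clause (NOT C), C = false.
From the singleton clause (A), A = true.
From the singleton clause (D), D = true.
All clauses are satisfied.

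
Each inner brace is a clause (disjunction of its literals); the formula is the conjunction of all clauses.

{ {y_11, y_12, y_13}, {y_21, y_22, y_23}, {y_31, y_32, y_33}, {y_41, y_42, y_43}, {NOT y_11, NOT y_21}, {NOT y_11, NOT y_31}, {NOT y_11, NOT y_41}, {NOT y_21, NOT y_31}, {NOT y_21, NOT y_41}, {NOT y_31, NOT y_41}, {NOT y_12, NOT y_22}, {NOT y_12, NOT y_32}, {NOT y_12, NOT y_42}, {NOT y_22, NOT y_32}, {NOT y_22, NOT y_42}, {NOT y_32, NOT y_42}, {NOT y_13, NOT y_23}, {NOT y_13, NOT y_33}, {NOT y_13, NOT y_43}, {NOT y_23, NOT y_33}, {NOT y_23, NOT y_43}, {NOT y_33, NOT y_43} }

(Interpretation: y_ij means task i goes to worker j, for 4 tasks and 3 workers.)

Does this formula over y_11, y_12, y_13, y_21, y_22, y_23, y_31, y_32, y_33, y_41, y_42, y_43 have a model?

Unsatisfiable

Case y_11 = false:
Case y_12 = true:
Unit clause (NOT y_22) forces y_22 = false.
Unit clause (NOT y_32) forces y_32 = false.
Unit clause (NOT y_42) forces y_42 = false.
Case y_21 = true:
Unit clause (NOT y_31) forces y_31 = false.
Unit clause (y_33) forces y_33 = true.
Unit clause (NOT y_41) forces y_41 = false.
Unit clause (y_43) forces y_43 = true.
That conflicts with the unit clause (NOT y_43).
Backtrack on y_21: now try y_21 = false.
Unit clause (y_23) forces y_23 = true.
Unit clause (NOT y_13) forces y_13 = false.
Unit clause (NOT y_33) forces y_33 = false.
Unit clause (y_31) forces y_31 = true.
Unit clause (NOT y_41) forces y_41 = false.
Unit clause (y_43) forces y_43 = true.
That conflicts with the unit clause (NOT y_43).
Both values of y_21 lead to a conflict.
Backtrack on y_12: now try y_12 = false.
Unit clause (y_13) forces y_13 = true.
Unit clause (NOT y_23) forces y_23 = false.
Unit clause (NOT y_33) forces y_33 = false.
Unit clause (NOT y_43) forces y_43 = false.
Case y_21 = true:
Unit clause (NOT y_31) forces y_31 = false.
Unit clause (y_32) forces y_32 = true.
Unit clause (NOT y_41) forces y_41 = false.
Unit clause (y_42) forces y_42 = true.
That conflicts with the unit clause (NOT y_42).
Backtrack on y_21: now try y_21 = false.
Unit clause (y_22) forces y_22 = true.
Unit clause (NOT y_32) forces y_32 = false.
Unit clause (y_31) forces y_31 = true.
Unit clause (NOT y_41) forces y_41 = false.
Unit clause (y_42) forces y_42 = true.
That conflicts with the unit clause (NOT y_42).
Both values of y_21 lead to a conflict.
Both values of y_12 lead to a conflict.
Backtrack on y_11: now try y_11 = true.
Unit clause (NOT y_21) forces y_21 = false.
Unit clause (NOT y_31) forces y_31 = false.
Unit clause (NOT y_41) forces y_41 = false.
Case y_22 = true:
Unit clause (NOT y_12) forces y_12 = false.
Unit clause (NOT y_32) forces y_32 = false.
Unit clause (y_33) forces y_33 = true.
Unit clause (NOT y_42) forces y_42 = false.
Unit clause (y_43) forces y_43 = true.
That conflicts with the unit clause (NOT y_43).
Backtrack on y_22: now try y_22 = false.
Unit clause (y_23) forces y_23 = true.
Unit clause (NOT y_13) forces y_13 = false.
Unit clause (NOT y_33) forces y_33 = false.
Unit clause (y_32) forces y_32 = true.
Unit clause (NOT y_12) forces y_12 = false.
Unit clause (NOT y_42) forces y_42 = false.
Unit clause (y_43) forces y_43 = true.
That conflicts with the unit clause (NOT y_43).
Both values of y_22 lead to a conflict.
Both values of y_11 lead to a conflict.
No assignment satisfies every clause.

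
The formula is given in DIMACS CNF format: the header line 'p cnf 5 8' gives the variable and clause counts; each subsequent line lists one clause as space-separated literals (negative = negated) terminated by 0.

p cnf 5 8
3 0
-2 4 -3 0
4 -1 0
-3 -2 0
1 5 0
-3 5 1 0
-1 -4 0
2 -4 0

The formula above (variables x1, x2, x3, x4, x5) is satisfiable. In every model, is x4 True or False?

False

Suppose x4 = True.
(x3) alone gives x3 = True.
(¬x2) alone gives x2 = False.
That conflicts with the unit clause (x2).
So every satisfying assignment has x4 = False.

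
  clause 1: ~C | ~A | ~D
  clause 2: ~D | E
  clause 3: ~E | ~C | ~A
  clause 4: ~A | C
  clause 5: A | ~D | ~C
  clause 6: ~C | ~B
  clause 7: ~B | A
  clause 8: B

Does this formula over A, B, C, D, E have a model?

From the singleton clause (B), B = 1.
From the singleton clause (~C), C = 0.
From the singleton clause (~A), A = 0.
But (A) is also a unit clause — contradiction.
No assignment satisfies every clause.

No, unsatisfiable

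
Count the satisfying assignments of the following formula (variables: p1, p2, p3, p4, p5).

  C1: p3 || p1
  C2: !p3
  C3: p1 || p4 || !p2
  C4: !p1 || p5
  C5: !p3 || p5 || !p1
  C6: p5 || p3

There are 2^5 = 32 truth assignments over (p1, p2, p3, p4, p5).
Split on p4. With p4 = true, the clauses containing p4 are satisfied and !p4 drops from the rest; 2 of the 2^4 = 16 assignments to the other variables satisfy what remains.
With p4 = false, by the same count on the reduced clause set, 2 assignments work.
(One model: p1=T, p2=F, p3=F, p4=F, p5=T.)
Total: 2 + 2 = 4.

4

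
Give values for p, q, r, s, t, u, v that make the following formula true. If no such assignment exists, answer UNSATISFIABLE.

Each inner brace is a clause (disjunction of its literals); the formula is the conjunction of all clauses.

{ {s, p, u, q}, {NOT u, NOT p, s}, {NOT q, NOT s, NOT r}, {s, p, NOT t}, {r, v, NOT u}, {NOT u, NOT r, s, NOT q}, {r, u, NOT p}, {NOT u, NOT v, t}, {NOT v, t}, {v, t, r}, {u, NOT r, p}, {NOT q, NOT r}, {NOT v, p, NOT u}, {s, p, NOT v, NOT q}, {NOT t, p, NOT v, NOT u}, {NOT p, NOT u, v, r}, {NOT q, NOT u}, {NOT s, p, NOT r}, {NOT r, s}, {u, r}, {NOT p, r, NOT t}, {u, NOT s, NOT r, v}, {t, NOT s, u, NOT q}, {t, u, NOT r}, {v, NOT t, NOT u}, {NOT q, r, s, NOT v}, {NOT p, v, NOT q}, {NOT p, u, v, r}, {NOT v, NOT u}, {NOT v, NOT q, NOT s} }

p ↦ true; q ↦ false; r ↦ true; s ↦ true; t ↦ false; u ↦ true; v ↦ false

Suppose v = false.
Suppose r = true.
The clause (NOT q) is unit, so q = false.
The clause (s) is unit, so s = true.
The clause (p) is unit, so p = true.
The clause (u) is unit, so u = true.
The clause (NOT t) is unit, so t = false.
Every clause now holds.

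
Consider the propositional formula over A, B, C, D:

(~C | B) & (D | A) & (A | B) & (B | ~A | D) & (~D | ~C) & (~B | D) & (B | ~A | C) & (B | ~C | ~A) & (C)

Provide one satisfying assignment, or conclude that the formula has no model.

UNSATISFIABLE

Unit clause (C) forces C = 1.
Unit clause (B) forces B = 1.
Unit clause (~D) forces D = 0.
Now (D) is unsatisfied and unit — conflict.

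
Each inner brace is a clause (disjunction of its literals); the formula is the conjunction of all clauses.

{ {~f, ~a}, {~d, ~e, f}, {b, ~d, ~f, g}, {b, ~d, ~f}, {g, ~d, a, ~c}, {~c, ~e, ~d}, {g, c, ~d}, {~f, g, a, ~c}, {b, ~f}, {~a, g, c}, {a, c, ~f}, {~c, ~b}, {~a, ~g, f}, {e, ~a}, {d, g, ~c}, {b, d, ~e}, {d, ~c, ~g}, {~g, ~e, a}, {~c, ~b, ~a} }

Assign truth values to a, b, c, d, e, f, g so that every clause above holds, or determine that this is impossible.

a ↦ 0,  b ↦ 1,  c ↦ 0,  d ↦ 0,  e ↦ 0,  f ↦ 0,  g ↦ 1

Case f = 0:
Case d = 0:
Case c = 0:
Case a = 0:
Case b = 1:
Case g = 1:
The clause (~e) is unit, so e = 0.
All clauses are satisfied.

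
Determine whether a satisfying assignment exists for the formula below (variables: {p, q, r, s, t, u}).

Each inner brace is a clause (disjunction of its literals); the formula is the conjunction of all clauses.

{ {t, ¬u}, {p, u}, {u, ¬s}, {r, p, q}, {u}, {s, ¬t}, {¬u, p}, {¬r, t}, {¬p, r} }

Yes, satisfiable

The clause (u) is unit, so u = True.
The clause (t) is unit, so t = True.
The clause (s) is unit, so s = True.
The clause (p) is unit, so p = True.
The clause (r) is unit, so r = True.
All clauses hold; q can take either value.
A satisfying assignment: p ↦ True,  q ↦ False,  r ↦ True,  s ↦ True,  t ↦ True,  u ↦ True.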